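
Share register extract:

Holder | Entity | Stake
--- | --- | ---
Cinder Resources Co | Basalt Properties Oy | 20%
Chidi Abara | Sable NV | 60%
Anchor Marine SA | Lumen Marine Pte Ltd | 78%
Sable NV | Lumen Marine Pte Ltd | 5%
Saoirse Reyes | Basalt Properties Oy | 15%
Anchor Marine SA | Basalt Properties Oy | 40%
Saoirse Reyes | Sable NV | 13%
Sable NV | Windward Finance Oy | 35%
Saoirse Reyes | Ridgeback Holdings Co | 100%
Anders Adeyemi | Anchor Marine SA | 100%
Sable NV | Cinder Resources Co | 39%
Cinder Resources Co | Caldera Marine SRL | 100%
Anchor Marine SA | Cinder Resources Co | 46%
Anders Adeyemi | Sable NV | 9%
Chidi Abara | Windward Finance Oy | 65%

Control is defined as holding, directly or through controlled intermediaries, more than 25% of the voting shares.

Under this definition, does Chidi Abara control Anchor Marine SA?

No

Chidi holds 60% of Sable, so Chidi controls Sable.
Chidi and Sable together hold 65% + 35% = 100% of Windward, so Chidi controls Windward.
Sable holds 39% of Cinder, so Chidi controls Cinder.
Cinder holds 100% of Caldera, so Chidi controls Caldera.
Neither Chidi nor any entity Chidi controls holds any voting interest in Anchor.
So Chidi does not control Anchor.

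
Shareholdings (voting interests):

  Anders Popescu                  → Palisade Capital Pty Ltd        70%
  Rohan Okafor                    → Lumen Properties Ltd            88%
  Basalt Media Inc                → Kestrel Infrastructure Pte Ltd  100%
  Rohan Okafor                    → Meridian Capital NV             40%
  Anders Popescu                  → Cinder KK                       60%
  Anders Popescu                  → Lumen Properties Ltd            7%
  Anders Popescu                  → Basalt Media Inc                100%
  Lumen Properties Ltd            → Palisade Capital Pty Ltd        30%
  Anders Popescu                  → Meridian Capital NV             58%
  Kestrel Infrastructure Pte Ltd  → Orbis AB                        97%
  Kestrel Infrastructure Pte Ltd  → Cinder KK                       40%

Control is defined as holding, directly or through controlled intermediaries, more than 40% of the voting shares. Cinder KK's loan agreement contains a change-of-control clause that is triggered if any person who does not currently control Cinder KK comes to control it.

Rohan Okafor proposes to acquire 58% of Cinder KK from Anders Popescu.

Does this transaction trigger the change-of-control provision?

Yes

The purchase adds only to Rohan's holdings (Anders's stake shrinks), so Rohan is the only person who could newly come to control Cinder.
Rohan holds 88% of Lumen, so Rohan controls Lumen.
Neither Rohan nor any entity Rohan controls holds any voting interest in Cinder.
So before the transaction, Rohan does not control Cinder.
After the purchase, Rohan holds 58% of Cinder directly, and Anders's stake falls to 2%.
Rohan holds 58% of Cinder, so Rohan controls Cinder.
Rohan did not control Cinder before and does after, so the clause is triggered.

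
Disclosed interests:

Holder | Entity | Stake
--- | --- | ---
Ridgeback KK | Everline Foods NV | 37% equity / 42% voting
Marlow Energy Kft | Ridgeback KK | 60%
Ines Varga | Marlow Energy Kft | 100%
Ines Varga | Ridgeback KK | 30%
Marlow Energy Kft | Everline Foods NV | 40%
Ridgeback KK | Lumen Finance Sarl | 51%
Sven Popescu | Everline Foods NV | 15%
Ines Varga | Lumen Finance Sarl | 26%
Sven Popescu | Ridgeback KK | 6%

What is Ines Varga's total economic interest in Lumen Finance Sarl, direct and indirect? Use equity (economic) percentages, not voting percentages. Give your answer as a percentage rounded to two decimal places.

Ines reaches Lumen along 3 paths.
Via Marlow → Ridgeback: 100% × 60% × 51% = 30.6%.
Via Ridgeback: 30% × 51% = 15.3%.
Direct stake: 26% = 26%.
Total: 30.6% + 15.3% + 26% = 71.9%.
Rounded: 71.90%.

71.90%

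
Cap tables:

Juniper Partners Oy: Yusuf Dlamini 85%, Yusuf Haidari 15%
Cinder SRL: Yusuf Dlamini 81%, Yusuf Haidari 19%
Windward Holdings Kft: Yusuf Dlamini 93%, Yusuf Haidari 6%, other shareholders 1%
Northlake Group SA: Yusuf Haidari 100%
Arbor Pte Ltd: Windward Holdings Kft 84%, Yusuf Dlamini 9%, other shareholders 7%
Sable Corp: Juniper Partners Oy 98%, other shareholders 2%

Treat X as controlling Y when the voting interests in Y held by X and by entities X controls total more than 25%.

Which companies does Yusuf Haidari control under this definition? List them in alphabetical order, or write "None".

Northlake Group SA

Yusuf Haidari holds 100% of Northlake, so Yusuf Haidari controls Northlake.
No other company's threshold is met.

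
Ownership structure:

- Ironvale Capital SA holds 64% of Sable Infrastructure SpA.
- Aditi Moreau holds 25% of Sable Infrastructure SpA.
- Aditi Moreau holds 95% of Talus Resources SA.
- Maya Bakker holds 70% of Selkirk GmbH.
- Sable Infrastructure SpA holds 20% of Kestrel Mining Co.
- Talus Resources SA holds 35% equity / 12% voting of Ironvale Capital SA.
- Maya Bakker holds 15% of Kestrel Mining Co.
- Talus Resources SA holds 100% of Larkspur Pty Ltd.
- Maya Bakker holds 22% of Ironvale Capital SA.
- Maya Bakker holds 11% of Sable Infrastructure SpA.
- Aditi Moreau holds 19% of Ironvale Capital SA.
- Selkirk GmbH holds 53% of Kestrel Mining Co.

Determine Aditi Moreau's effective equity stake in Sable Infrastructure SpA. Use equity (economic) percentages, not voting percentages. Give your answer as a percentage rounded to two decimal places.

Aditi reaches Sable along 3 paths.
Direct stake: 25% = 25%.
Via Talus → Ironvale: 95% × 35% × 64% = 21.28%.
Via Ironvale: 19% × 64% = 12.16%.
Total: 25% + 21.28% + 12.16% = 58.44%.

58.44%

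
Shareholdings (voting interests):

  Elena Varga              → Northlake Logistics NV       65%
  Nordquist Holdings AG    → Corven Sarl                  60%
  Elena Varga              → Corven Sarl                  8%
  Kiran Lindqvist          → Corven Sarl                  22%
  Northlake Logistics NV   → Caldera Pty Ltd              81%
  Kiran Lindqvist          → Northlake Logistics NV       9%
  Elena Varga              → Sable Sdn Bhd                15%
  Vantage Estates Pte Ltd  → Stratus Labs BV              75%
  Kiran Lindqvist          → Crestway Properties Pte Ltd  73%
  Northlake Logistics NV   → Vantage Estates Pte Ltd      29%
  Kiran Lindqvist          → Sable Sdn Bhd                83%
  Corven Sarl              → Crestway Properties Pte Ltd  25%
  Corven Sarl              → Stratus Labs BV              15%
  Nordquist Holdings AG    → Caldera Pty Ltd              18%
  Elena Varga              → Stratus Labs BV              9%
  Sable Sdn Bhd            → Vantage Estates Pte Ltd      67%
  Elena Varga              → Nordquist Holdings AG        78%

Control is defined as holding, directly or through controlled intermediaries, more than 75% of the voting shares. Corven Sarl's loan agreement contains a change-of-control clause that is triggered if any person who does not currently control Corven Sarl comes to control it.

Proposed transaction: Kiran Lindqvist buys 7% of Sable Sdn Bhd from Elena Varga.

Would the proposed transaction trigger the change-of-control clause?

The purchase adds only to Kiran's holdings (Elena's stake shrinks), so Kiran is the only person who could newly come to control Corven.
Kiran holds 83% of Sable, so Kiran controls Sable.
In Corven, Kiran's side holds only 22%, not > 75%.
So before the transaction, Kiran does not control Corven.
After the purchase, Kiran's direct stake in Sable rises to 83% + 7% = 90%, and Elena's stake falls to 8%.
Kiran holds 90% of Sable, so Kiran controls Sable.
After the transaction, Kiran's side holds 22% of Corven, not > 75%, so Kiran still does not control Corven.
No new person acquires control, so the clause is not triggered.

No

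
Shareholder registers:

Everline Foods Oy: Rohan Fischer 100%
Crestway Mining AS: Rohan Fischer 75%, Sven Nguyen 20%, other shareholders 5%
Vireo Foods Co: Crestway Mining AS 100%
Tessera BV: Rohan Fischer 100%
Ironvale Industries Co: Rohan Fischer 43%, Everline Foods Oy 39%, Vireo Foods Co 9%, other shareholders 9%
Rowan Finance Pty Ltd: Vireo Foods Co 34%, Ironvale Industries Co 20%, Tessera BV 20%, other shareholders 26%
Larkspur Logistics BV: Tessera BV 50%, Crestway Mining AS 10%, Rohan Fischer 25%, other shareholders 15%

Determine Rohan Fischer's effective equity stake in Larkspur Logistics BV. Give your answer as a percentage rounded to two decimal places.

82.50%

Rohan reaches Larkspur along 3 paths.
Via Tessera: 100% × 50% = 50%.
Via Crestway: 75% × 10% = 7.5%.
Direct stake: 25% = 25%.
Total: 50% + 7.5% + 25% = 82.5%.
Rounded: 82.50%.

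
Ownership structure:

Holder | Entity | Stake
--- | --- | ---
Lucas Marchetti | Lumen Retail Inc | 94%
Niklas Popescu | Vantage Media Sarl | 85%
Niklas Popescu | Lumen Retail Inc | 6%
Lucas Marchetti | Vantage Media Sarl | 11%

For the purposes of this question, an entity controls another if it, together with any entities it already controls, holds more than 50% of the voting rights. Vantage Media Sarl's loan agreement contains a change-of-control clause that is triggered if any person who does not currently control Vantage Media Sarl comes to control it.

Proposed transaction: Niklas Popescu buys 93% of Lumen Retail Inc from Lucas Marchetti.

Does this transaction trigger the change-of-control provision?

No

The purchase adds only to Niklas's holdings (Lucas's stake shrinks), so Niklas is the only person who could newly come to control Vantage.
Niklas holds 85% of Vantage, so Niklas controls Vantage.
So Niklas already controls Vantage before the transaction.
After the purchase, Niklas's direct stake in Lumen rises to 6% + 93% = 99%, and Lucas's stake falls to 1%.
Niklas controlled Vantage already, so this is not a new person acquiring control; every other person's position is unchanged or reduced.
No new person acquires control, so the clause is not triggered.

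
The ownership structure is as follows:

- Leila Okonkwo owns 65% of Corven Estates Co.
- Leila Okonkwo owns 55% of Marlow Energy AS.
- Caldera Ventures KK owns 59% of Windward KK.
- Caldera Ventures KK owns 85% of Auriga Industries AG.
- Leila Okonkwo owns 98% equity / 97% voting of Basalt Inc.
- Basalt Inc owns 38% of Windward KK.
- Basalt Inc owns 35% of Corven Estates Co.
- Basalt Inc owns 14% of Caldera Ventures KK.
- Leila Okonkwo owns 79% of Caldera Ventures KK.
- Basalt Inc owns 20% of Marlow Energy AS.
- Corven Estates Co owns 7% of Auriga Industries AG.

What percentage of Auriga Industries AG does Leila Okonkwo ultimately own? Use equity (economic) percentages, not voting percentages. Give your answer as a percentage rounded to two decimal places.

Leila reaches Auriga along 4 paths.
Via Basalt → Corven: 98% × 35% × 7% = 2.401%.
Via Corven: 65% × 7% = 4.55%.
Via Basalt → Caldera: 98% × 14% × 85% = 11.662%.
Via Caldera: 79% × 85% = 67.15%.
Total: 2.401% + 4.55% + 11.662% + 67.15% = 85.763%.
Rounded: 85.76%.

85.76%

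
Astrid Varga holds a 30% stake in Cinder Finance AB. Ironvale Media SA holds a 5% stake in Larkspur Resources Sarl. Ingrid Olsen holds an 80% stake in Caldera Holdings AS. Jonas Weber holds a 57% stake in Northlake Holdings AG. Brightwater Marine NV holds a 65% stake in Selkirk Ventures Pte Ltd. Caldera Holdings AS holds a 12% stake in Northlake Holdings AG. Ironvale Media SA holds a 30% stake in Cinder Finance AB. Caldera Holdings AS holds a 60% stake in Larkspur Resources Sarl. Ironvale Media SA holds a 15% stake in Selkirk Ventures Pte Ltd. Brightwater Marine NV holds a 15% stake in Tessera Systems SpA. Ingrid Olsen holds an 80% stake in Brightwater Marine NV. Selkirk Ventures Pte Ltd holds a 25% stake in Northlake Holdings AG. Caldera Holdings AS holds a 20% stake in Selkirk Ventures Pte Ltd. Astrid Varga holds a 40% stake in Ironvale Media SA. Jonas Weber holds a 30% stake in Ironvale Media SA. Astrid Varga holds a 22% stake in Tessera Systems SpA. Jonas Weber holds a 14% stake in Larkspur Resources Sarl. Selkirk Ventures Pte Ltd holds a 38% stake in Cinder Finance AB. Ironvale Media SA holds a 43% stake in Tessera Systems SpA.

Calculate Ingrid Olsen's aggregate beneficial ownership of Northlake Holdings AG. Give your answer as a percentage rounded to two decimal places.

26.60%

Ingrid reaches Northlake along 3 paths.
Via Caldera → Selkirk: 80% × 20% × 25% = 4%.
Via Brightwater → Selkirk: 80% × 65% × 25% = 13%.
Via Caldera: 80% × 12% = 9.6%.
Total: 4% + 13% + 9.6% = 26.6%.
Rounded: 26.60%.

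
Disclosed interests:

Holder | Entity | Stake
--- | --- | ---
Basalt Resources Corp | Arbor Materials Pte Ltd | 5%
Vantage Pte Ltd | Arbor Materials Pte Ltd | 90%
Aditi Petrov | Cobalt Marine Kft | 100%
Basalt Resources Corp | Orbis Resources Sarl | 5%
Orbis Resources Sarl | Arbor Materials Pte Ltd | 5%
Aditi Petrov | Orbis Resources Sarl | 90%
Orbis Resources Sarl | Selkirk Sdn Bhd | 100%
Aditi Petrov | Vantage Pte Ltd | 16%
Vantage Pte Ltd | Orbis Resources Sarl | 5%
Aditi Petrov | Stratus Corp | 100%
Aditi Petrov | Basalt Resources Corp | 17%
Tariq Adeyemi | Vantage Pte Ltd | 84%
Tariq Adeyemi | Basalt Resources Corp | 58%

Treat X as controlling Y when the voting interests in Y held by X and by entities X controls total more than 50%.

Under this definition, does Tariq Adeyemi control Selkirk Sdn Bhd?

No

Tariq holds 84% of Vantage, so Tariq controls Vantage.
Tariq holds 58% of Basalt, so Tariq controls Basalt.
Vantage and Basalt together hold 90% + 5% = 95% of Arbor, so Tariq controls Arbor.
Neither Tariq nor any entity Tariq controls holds any voting interest in Selkirk.
So Tariq does not control Selkirk.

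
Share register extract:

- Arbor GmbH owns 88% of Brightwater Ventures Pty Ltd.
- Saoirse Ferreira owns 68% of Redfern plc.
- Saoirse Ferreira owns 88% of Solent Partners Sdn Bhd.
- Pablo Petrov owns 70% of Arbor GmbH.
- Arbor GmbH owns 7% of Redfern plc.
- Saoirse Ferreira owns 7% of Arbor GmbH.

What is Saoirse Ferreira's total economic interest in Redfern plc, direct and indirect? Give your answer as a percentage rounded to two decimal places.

68.49%

Saoirse reaches Redfern along 2 paths.
Direct stake: 68% = 68%.
Via Arbor: 7% × 7% = 0.49%.
Total: 68% + 0.49% = 68.49%.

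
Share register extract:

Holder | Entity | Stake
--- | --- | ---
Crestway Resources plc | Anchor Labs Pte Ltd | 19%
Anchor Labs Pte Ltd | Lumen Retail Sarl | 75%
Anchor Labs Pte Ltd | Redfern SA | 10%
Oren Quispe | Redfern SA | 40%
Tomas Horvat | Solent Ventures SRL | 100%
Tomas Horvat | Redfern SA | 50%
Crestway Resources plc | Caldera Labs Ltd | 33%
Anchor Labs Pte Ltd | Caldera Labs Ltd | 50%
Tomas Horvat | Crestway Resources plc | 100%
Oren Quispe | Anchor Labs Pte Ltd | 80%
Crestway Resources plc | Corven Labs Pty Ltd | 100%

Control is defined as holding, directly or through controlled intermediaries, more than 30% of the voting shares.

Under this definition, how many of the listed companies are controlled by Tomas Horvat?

Tomas holds 100% of Crestway, so Tomas controls Crestway.
Tomas holds 100% of Solent, so Tomas controls Solent.
Tomas holds 50% of Redfern, so Tomas controls Redfern.
Crestway holds 100% of Corven, so Tomas controls Corven.
Crestway holds 33% of Caldera, so Tomas controls Caldera.
No other company's threshold is met.
Tomas controls 5 companies.

5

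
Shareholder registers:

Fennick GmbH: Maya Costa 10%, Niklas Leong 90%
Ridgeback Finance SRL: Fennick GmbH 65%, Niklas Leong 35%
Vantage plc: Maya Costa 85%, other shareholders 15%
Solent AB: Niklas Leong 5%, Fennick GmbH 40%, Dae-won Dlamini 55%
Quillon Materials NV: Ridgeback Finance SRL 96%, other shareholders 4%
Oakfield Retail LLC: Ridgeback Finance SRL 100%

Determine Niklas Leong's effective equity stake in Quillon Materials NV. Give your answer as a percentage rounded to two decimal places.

89.76%

Niklas reaches Quillon along 2 paths.
Via Fennick → Ridgeback: 90% × 65% × 96% = 56.16%.
Via Ridgeback: 35% × 96% = 33.6%.
Total: 56.16% + 33.6% = 89.76%.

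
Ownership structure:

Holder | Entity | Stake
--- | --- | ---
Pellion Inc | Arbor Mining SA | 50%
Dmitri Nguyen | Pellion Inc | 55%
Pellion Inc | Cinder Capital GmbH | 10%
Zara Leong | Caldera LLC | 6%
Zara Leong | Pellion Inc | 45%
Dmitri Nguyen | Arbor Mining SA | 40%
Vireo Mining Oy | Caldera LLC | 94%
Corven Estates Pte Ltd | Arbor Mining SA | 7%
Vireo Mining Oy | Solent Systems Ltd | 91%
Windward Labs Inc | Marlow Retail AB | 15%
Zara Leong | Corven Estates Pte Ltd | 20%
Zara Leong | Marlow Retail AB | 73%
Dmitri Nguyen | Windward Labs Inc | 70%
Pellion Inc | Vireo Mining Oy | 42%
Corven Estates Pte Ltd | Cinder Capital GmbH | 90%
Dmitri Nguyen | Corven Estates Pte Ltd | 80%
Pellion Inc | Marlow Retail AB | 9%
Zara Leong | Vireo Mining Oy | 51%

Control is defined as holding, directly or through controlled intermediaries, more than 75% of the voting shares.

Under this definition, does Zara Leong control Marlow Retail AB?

Zara's largest direct stake is 73% in Marlow, which does not meet the threshold, so Zara controls no company.
In Marlow, Zara's side holds only 73%, not > 75%.
So Zara does not control Marlow.

No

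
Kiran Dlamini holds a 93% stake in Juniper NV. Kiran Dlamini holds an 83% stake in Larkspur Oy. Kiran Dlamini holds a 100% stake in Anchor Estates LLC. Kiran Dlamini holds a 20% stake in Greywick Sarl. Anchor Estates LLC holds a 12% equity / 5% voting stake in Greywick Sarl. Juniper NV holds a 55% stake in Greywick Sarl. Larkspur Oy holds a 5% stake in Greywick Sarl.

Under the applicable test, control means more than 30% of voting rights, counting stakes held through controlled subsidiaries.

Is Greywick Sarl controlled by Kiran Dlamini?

Yes

Kiran holds 93% of Juniper, so Kiran controls Juniper.
Kiran holds 100% of Anchor, so Kiran controls Anchor.
Kiran holds 83% of Larkspur, so Kiran controls Larkspur.
Juniper and Kiran and Anchor and Larkspur together hold 55% + 20% + 5% + 5% = 85% of Greywick, so Kiran controls Greywick.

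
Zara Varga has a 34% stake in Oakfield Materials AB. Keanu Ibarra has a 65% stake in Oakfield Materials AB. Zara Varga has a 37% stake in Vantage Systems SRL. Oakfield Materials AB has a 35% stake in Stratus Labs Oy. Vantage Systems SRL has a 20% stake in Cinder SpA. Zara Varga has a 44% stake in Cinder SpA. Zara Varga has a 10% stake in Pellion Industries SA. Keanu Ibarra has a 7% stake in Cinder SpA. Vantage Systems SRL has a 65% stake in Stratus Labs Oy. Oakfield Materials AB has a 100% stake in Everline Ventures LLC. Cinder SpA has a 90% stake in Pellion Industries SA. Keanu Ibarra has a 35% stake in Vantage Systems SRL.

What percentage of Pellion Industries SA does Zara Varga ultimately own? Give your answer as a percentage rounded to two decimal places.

56.26%

Zara reaches Pellion along 3 paths.
Direct stake: 10% = 10%.
Via Cinder: 44% × 90% = 39.6%.
Via Vantage → Cinder: 37% × 20% × 90% = 6.66%.
Total: 10% + 39.6% + 6.66% = 56.26%.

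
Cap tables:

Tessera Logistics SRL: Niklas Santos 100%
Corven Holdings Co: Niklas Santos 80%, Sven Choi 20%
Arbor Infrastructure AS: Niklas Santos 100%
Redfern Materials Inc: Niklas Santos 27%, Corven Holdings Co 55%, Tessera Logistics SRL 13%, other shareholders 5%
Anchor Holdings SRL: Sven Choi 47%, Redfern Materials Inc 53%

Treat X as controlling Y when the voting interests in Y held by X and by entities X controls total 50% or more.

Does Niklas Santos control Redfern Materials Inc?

Niklas holds 100% of Tessera, so Niklas controls Tessera.
Niklas holds 80% of Corven, so Niklas controls Corven.
Niklas and Corven and Tessera together hold 27% + 55% + 13% = 95% of Redfern, so Niklas controls Redfern.

Yes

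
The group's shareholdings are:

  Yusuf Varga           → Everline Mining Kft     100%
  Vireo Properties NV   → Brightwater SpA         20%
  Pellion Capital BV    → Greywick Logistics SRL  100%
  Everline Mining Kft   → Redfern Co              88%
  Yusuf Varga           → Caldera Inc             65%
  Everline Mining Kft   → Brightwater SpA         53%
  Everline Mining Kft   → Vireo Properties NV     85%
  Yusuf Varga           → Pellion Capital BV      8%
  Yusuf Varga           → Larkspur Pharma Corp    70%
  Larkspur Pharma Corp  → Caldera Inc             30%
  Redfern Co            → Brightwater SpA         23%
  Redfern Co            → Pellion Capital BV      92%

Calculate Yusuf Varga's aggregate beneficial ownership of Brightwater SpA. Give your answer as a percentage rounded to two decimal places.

90.24%

Yusuf reaches Brightwater along 3 paths.
Via Everline → Vireo: 100% × 85% × 20% = 17%.
Via Everline: 100% × 53% = 53%.
Via Everline → Redfern: 100% × 88% × 23% = 20.24%.
Total: 17% + 53% + 20.24% = 90.24%.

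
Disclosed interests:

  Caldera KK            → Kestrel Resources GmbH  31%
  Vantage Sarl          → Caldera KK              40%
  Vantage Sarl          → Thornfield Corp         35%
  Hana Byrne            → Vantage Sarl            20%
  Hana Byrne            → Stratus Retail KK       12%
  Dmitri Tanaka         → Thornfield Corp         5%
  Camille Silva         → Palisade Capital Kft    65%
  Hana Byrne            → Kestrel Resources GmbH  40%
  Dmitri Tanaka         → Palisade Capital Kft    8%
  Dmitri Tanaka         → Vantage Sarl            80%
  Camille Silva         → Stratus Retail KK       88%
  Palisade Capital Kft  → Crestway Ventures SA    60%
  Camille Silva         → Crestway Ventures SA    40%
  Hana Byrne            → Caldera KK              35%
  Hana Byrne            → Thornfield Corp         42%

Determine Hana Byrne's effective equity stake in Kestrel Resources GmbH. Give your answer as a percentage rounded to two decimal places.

53.33%

Hana reaches Kestrel along 3 paths.
Direct stake: 40% = 40%.
Via Caldera: 35% × 31% = 10.85%.
Via Vantage → Caldera: 20% × 40% × 31% = 2.48%.
Total: 40% + 10.85% + 2.48% = 53.33%.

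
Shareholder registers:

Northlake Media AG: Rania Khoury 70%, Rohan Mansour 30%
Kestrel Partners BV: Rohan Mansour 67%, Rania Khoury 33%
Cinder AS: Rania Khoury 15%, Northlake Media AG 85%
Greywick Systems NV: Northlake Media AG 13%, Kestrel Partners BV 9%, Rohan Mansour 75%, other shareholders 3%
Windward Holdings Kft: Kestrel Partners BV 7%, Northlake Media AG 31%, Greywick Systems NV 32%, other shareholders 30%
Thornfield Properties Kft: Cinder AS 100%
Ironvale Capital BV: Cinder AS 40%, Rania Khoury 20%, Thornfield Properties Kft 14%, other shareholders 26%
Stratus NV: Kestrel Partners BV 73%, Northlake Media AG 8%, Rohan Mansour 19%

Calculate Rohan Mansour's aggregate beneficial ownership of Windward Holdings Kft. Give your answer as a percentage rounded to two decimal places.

41.17%

Rohan reaches Windward along 5 paths.
Via Kestrel: 67% × 7% = 4.69%.
Via Northlake: 30% × 31% = 9.3%.
Via Northlake → Greywick: 30% × 13% × 32% = 1.248%.
Via Kestrel → Greywick: 67% × 9% × 32% = 1.9296%.
Via Greywick: 75% × 32% = 24%.
Total: 4.69% + 9.3% + 1.248% + 1.9296% + 24% = 41.1676%.
Rounded: 41.17%.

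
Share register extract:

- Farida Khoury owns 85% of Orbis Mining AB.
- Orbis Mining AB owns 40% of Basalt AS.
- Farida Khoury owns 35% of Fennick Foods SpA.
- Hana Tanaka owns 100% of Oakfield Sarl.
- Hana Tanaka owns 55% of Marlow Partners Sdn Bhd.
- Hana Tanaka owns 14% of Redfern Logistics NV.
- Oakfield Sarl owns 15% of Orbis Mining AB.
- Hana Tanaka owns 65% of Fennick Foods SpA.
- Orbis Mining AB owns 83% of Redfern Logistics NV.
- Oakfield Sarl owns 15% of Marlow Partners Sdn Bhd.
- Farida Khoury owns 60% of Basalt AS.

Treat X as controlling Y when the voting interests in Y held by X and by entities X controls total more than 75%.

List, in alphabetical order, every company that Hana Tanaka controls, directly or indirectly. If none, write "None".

Oakfield Sarl

Hana holds 100% of Oakfield, so Hana controls Oakfield.
No other company's threshold is met.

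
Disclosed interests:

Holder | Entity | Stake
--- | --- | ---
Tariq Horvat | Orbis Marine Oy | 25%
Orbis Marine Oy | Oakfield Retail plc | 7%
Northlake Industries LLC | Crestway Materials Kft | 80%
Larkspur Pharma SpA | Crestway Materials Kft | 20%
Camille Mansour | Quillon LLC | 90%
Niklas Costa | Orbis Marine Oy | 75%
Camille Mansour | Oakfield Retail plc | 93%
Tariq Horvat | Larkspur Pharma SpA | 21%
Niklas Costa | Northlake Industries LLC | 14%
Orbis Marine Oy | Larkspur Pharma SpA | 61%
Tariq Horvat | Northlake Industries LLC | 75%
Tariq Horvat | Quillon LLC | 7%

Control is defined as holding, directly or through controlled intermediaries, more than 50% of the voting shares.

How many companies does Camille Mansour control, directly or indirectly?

Camille holds 93% of Oakfield, so Camille controls Oakfield.
Camille holds 90% of Quillon, so Camille controls Quillon.
No other company's threshold is met.
Camille controls 2 companies.

2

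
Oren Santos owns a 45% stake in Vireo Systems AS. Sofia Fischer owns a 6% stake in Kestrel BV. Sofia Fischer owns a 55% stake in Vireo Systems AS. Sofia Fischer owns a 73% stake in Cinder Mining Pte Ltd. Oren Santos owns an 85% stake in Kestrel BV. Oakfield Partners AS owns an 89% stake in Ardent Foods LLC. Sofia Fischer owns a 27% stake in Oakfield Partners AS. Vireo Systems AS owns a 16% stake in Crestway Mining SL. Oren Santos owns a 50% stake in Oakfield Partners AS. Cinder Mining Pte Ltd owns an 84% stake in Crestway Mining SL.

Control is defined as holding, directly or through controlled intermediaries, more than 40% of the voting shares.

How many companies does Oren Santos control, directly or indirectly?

Oren holds 50% of Oakfield, so Oren controls Oakfield.
Oren holds 45% of Vireo, so Oren controls Vireo.
Oakfield holds 89% of Ardent, so Oren controls Ardent.
Oren holds 85% of Kestrel, so Oren controls Kestrel.
No other company's threshold is met.
Oren controls 4 companies.

4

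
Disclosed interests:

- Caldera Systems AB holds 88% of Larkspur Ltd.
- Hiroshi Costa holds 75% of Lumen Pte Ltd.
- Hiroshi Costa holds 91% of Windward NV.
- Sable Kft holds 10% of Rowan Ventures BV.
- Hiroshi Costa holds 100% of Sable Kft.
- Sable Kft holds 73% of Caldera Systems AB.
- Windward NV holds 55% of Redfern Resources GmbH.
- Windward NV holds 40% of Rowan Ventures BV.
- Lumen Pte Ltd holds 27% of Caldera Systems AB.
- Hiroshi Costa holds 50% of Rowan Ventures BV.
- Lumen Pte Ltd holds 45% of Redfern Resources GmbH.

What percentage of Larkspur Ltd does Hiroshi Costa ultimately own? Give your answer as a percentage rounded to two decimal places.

Hiroshi reaches Larkspur along 2 paths.
Via Sable → Caldera: 100% × 73% × 88% = 64.24%.
Via Lumen → Caldera: 75% × 27% × 88% = 17.82%.
Total: 64.24% + 17.82% = 82.06%.

82.06%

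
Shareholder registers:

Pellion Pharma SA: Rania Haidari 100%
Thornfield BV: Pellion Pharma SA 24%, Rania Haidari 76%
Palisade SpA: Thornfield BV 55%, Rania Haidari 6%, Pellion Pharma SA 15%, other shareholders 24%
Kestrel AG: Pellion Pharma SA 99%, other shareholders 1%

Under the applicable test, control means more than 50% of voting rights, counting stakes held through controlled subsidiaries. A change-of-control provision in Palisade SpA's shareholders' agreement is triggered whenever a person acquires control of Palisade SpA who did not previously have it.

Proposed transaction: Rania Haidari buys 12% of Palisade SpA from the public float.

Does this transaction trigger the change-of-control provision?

No

The purchase changes only Rania's holdings, so Rania is the only person who could newly come to control Palisade.
Rania holds 100% of Pellion, so Rania controls Pellion.
Pellion and Rania together hold 24% + 76% = 100% of Thornfield, so Rania controls Thornfield.
Thornfield and Rania and Pellion together hold 55% + 6% + 15% = 76% of Palisade, so Rania controls Palisade.
So Rania already controls Palisade before the transaction.
After the purchase, Rania's direct stake in Palisade rises to 6% + 12% = 18%.
Rania controlled Palisade already, so this is not a new person acquiring control; every other person's position is unchanged or reduced.
No new person acquires control, so the clause is not triggered.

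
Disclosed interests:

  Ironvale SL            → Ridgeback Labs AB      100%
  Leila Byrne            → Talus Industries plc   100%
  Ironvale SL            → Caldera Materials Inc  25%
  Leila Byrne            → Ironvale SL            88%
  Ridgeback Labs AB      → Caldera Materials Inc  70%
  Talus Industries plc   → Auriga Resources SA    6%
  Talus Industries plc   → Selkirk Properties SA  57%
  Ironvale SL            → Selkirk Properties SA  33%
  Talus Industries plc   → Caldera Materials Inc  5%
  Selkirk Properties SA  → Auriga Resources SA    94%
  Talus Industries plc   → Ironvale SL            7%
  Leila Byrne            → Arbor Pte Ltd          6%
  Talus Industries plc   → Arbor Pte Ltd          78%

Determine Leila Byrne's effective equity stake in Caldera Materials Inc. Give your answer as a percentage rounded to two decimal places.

95.25%

Leila reaches Caldera along 5 paths.
Via Ironvale → Ridgeback: 88% × 100% × 70% = 61.6%.
Via Talus → Ironvale → Ridgeback: 100% × 7% × 100% × 70% = 4.9%.
Via Ironvale: 88% × 25% = 22%.
Via Talus → Ironvale: 100% × 7% × 25% = 1.75%.
Via Talus: 100% × 5% = 5%.
Total: 61.6% + 4.9% + 22% + 1.75% + 5% = 95.25%.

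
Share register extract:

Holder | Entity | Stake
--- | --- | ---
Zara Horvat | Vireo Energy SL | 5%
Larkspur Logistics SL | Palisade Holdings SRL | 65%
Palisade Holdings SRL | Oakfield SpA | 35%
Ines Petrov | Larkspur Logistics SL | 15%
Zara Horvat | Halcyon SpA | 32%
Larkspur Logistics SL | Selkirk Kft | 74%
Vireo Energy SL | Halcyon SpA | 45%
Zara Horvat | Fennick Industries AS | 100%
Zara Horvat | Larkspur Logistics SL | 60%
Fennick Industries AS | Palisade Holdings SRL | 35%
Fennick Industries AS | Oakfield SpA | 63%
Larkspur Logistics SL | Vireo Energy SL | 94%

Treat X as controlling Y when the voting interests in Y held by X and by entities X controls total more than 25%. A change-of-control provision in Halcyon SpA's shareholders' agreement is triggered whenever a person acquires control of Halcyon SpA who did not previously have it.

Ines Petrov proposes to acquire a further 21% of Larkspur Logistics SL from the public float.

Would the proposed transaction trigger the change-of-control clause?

Yes

The purchase changes only Ines's holdings, so Ines is the only person who could newly come to control Halcyon.
Ines's largest direct stake is 15% in Larkspur, which does not meet the threshold, so Ines controls no company.
Neither Ines nor any entity Ines controls holds any voting interest in Halcyon.
So before the transaction, Ines does not control Halcyon.
After the purchase, Ines's direct stake in Larkspur rises to 15% + 21% = 36%.
Ines holds 36% of Larkspur, so Ines controls Larkspur.
Larkspur holds 94% of Vireo, so Ines controls Vireo.
Vireo holds 45% of Halcyon, so Ines controls Halcyon.
Ines did not control Halcyon before and does after, so the clause is triggered.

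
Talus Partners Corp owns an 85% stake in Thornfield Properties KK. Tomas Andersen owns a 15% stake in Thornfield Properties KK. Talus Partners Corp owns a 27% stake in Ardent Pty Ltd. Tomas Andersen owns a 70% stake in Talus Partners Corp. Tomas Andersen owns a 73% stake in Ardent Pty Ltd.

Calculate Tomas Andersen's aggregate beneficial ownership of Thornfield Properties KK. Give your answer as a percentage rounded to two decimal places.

Tomas reaches Thornfield along 2 paths.
Direct stake: 15% = 15%.
Via Talus: 70% × 85% = 59.5%.
Total: 15% + 59.5% = 74.5%.
Rounded: 74.50%.

74.50%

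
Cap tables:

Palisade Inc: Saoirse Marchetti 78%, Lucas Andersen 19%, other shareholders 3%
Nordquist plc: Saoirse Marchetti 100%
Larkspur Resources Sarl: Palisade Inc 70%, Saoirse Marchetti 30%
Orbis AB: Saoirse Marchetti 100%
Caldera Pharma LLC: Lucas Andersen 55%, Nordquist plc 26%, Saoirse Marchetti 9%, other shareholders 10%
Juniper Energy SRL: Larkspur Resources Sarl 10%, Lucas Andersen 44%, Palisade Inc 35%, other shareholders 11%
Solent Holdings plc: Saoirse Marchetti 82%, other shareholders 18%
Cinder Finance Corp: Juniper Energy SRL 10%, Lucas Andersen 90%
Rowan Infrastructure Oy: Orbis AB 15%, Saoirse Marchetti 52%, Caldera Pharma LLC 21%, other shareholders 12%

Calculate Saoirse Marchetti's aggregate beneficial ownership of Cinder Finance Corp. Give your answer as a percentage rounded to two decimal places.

Saoirse reaches Cinder along 3 paths.
Via Palisade → Larkspur → Juniper: 78% × 70% × 10% × 10% = 0.546%.
Via Larkspur → Juniper: 30% × 10% × 10% = 0.3%.
Via Palisade → Juniper: 78% × 35% × 10% = 2.73%.
Total: 0.546% + 0.3% + 2.73% = 3.576%.
Rounded: 3.58%.

3.58%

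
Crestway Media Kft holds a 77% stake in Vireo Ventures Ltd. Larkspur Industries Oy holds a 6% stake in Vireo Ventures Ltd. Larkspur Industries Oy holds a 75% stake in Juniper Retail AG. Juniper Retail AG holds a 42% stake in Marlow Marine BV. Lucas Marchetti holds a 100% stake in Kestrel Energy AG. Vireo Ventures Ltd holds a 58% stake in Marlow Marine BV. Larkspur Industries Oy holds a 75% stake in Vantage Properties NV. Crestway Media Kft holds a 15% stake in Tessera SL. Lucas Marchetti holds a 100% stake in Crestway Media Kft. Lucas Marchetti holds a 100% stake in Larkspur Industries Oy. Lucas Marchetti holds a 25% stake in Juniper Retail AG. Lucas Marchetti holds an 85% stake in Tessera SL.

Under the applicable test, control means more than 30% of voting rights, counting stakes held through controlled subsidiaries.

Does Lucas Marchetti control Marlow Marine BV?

Lucas holds 100% of Larkspur, so Lucas controls Larkspur.
Lucas holds 100% of Crestway, so Lucas controls Crestway.
Crestway and Larkspur together hold 77% + 6% = 83% of Vireo, so Lucas controls Vireo.
Lucas and Larkspur together hold 25% + 75% = 100% of Juniper, so Lucas controls Juniper.
Juniper and Vireo together hold 42% + 58% = 100% of Marlow, so Lucas controls Marlow.

Yes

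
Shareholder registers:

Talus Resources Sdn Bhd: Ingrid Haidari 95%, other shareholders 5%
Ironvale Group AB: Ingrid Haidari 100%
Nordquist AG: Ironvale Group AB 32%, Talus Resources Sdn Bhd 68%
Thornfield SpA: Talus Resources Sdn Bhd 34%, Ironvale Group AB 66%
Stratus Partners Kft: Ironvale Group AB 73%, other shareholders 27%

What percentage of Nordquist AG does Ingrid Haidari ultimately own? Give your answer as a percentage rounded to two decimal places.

96.60%

Ingrid reaches Nordquist along 2 paths.
Via Ironvale: 100% × 32% = 32%.
Via Talus: 95% × 68% = 64.6%.
Total: 32% + 64.6% = 96.6%.
Rounded: 96.60%.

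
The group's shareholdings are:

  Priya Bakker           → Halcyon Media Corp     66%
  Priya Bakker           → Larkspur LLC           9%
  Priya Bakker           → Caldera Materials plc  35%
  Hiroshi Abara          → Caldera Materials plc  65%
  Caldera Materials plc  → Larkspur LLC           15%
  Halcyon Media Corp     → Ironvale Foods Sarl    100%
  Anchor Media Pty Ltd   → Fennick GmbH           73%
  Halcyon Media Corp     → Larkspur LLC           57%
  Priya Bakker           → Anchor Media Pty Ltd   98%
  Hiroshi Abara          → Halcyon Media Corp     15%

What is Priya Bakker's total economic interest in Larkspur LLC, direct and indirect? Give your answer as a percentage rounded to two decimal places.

51.87%

Priya reaches Larkspur along 3 paths.
Via Caldera: 35% × 15% = 5.25%.
Via Halcyon: 66% × 57% = 37.62%.
Direct stake: 9% = 9%.
Total: 5.25% + 37.62% + 9% = 51.87%.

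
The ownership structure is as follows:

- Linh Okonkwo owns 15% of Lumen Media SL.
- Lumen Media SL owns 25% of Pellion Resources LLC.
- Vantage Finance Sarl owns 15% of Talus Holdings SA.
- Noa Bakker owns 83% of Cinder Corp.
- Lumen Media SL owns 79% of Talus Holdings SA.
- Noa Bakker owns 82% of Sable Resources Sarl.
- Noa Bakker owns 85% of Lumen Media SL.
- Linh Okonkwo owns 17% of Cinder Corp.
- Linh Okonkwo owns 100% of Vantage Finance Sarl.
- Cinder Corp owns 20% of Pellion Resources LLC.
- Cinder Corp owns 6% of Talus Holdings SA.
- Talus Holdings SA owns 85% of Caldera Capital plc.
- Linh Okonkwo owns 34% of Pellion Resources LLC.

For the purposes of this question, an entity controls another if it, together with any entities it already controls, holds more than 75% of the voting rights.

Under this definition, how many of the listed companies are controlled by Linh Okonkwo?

Linh holds 100% of Vantage, so Linh controls Vantage.
No other company's threshold is met.
Linh controls 1 company.

1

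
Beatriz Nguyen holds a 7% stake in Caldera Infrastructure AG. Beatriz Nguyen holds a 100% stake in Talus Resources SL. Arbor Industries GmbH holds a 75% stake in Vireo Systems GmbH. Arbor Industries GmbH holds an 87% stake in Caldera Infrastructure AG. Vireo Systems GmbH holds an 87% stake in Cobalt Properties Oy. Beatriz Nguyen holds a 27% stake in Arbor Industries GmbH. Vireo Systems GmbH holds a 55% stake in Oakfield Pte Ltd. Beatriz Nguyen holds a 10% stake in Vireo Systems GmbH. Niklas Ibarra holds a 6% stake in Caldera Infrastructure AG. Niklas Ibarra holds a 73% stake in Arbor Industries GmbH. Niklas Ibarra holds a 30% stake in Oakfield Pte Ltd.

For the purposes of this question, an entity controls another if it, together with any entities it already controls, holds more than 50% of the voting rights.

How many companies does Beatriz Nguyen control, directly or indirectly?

1

Beatriz holds 100% of Talus, so Beatriz controls Talus.
No other company's threshold is met.
Beatriz controls 1 company.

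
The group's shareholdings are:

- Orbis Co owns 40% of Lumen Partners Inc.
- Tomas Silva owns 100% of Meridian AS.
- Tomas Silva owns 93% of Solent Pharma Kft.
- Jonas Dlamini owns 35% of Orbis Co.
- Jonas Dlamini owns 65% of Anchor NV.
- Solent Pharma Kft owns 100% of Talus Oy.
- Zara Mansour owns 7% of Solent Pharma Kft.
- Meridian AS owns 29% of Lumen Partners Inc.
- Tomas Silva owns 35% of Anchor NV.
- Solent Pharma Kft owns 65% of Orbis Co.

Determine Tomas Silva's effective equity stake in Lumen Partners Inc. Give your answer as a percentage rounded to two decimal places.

53.18%

Tomas reaches Lumen along 2 paths.
Via Meridian: 100% × 29% = 29%.
Via Solent → Orbis: 93% × 65% × 40% = 24.18%.
Total: 29% + 24.18% = 53.18%.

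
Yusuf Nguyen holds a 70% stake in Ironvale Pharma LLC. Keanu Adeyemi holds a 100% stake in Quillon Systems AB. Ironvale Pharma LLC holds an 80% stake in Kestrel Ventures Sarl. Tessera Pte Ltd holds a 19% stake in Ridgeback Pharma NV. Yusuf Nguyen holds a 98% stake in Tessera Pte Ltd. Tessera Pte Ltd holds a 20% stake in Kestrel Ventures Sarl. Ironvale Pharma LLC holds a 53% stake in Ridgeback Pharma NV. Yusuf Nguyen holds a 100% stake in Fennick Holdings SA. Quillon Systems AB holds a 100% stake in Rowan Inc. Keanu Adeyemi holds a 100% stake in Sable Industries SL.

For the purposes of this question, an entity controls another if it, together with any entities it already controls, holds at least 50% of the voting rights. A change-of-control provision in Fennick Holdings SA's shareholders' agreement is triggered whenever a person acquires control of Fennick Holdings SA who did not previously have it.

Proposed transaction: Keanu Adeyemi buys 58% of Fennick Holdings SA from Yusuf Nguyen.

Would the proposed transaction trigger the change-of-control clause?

The purchase adds only to Keanu's holdings (Yusuf's stake shrinks), so Keanu is the only person who could newly come to control Fennick.
Keanu holds 100% of Quillon, so Keanu controls Quillon.
Quillon holds 100% of Rowan, so Keanu controls Rowan.
Keanu holds 100% of Sable, so Keanu controls Sable.
Neither Keanu nor any entity Keanu controls holds any voting interest in Fennick.
So before the transaction, Keanu does not control Fennick.
After the purchase, Keanu holds 58% of Fennick directly, and Yusuf's stake falls to 42%.
Keanu holds 58% of Fennick, so Keanu controls Fennick.
Keanu did not control Fennick before and does after, so the clause is triggered.

Yes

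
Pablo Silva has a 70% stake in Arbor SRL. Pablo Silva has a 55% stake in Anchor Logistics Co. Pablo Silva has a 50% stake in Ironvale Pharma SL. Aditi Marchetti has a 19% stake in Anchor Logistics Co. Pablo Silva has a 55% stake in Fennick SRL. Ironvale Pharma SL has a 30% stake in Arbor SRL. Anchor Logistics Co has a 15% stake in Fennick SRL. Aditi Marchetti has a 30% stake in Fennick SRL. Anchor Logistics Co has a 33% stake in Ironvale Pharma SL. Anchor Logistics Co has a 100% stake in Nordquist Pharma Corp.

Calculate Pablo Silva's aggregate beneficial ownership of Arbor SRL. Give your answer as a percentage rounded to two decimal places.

90.45%

Pablo reaches Arbor along 3 paths.
Direct stake: 70% = 70%.
Via Anchor → Ironvale: 55% × 33% × 30% = 5.445%.
Via Ironvale: 50% × 30% = 15%.
Total: 70% + 5.445% + 15% = 90.445%.
Rounded: 90.45%.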